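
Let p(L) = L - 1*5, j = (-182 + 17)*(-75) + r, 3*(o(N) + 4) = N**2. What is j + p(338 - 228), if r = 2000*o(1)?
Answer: 15440/3 ≈ 5146.7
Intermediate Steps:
o(N) = -4 + N**2/3
r = -22000/3 (r = 2000*(-4 + (1/3)*1**2) = 2000*(-4 + (1/3)*1) = 2000*(-4 + 1/3) = 2000*(-11/3) = -22000/3 ≈ -7333.3)
j = 15125/3 (j = (-182 + 17)*(-75) - 22000/3 = -165*(-75) - 22000/3 = 12375 - 22000/3 = 15125/3 ≈ 5041.7)
p(L) = -5 + L (p(L) = L - 5 = -5 + L)
j + p(338 - 228) = 15125/3 + (-5 + (338 - 228)) = 15125/3 + (-5 + 110) = 15125/3 + 105 = 15440/3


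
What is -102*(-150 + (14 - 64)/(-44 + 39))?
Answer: 14280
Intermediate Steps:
-102*(-150 + (14 - 64)/(-44 + 39)) = -102*(-150 - 50/(-5)) = -102*(-150 - 50*(-1/5)) = -102*(-150 + 10) = -102*(-140) = 14280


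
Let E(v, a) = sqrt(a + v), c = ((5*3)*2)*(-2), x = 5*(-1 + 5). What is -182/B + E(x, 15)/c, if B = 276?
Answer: -91/138 - sqrt(35)/60 ≈ -0.75802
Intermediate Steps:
x = 20 (x = 5*4 = 20)
c = -60 (c = (15*2)*(-2) = 30*(-2) = -60)
-182/B + E(x, 15)/c = -182/276 + sqrt(15 + 20)/(-60) = -182*1/276 + sqrt(35)*(-1/60) = -91/138 - sqrt(35)/60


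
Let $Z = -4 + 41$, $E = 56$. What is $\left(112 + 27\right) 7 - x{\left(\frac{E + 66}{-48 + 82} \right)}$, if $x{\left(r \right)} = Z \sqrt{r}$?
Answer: $973 - \frac{37 \sqrt{1037}}{17} \approx 902.91$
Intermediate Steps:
$Z = 37$
$x{\left(r \right)} = 37 \sqrt{r}$
$\left(112 + 27\right) 7 - x{\left(\frac{E + 66}{-48 + 82} \right)} = \left(112 + 27\right) 7 - 37 \sqrt{\frac{56 + 66}{-48 + 82}} = 139 \cdot 7 - 37 \sqrt{\frac{122}{34}} = 973 - 37 \sqrt{122 \cdot \frac{1}{34}} = 973 - 37 \sqrt{\frac{61}{17}} = 973 - 37 \frac{\sqrt{1037}}{17} = 973 - \frac{37 \sqrt{1037}}{17}$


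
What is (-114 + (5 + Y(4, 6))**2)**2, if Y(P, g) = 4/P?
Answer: 6084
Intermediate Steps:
(-114 + (5 + Y(4, 6))**2)**2 = (-114 + (5 + 4/4)**2)**2 = (-114 + (5 + 4*(1/4))**2)**2 = (-114 + (5 + 1)**2)**2 = (-114 + 6**2)**2 = (-114 + 36)**2 = (-78)**2 = 6084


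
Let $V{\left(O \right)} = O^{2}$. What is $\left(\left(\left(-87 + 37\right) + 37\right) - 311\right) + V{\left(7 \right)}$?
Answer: $-275$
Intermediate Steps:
$\left(\left(\left(-87 + 37\right) + 37\right) - 311\right) + V{\left(7 \right)} = \left(\left(\left(-87 + 37\right) + 37\right) - 311\right) + 7^{2} = \left(\left(-50 + 37\right) - 311\right) + 49 = \left(-13 - 311\right) + 49 = -324 + 49 = -275$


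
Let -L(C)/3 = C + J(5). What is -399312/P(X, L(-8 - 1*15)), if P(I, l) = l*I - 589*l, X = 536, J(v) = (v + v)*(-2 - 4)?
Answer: 133104/4399 ≈ 30.258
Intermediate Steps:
J(v) = -12*v (J(v) = (2*v)*(-6) = -12*v)
L(C) = 180 - 3*C (L(C) = -3*(C - 12*5) = -3*(C - 60) = -3*(-60 + C) = 180 - 3*C)
P(I, l) = -589*l + I*l (P(I, l) = I*l - 589*l = -589*l + I*l)
-399312/P(X, L(-8 - 1*15)) = -399312*1/((-589 + 536)*(180 - 3*(-8 - 1*15))) = -399312*(-1/(53*(180 - 3*(-8 - 15)))) = -399312*(-1/(53*(180 - 3*(-23)))) = -399312*(-1/(53*(180 + 69))) = -399312/(249*(-53)) = -399312/(-13197) = -399312*(-1/13197) = 133104/4399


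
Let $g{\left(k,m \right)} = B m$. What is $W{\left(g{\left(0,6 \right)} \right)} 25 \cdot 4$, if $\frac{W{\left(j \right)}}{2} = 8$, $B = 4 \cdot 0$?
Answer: $1600$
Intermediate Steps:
$B = 0$
$g{\left(k,m \right)} = 0$ ($g{\left(k,m \right)} = 0 m = 0$)
$W{\left(j \right)} = 16$ ($W{\left(j \right)} = 2 \cdot 8 = 16$)
$W{\left(g{\left(0,6 \right)} \right)} 25 \cdot 4 = 16 \cdot 25 \cdot 4 = 16 \cdot 100 = 1600$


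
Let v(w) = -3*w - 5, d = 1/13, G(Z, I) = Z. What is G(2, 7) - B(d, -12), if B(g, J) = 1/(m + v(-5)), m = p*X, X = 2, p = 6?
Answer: 43/22 ≈ 1.9545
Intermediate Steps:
m = 12 (m = 6*2 = 12)
d = 1/13 ≈ 0.076923
v(w) = -5 - 3*w
B(g, J) = 1/22 (B(g, J) = 1/(12 + (-5 - 3*(-5))) = 1/(12 + (-5 + 15)) = 1/(12 + 10) = 1/22)
G(2, 7) - B(d, -12) = 2 - 1*1/22 = 2 - 1/22 = 43/22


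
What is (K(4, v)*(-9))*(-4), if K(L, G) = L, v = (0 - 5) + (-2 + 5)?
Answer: 144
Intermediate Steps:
v = -2 (v = -5 + 3 = -2)
(K(4, v)*(-9))*(-4) = (4*(-9))*(-4) = -36*(-4) = 144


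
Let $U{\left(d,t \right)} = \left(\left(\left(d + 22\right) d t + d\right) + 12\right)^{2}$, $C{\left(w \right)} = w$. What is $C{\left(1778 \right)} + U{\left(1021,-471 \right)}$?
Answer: $251570739502160178$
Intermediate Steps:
$U{\left(d,t \right)} = \left(12 + d + d t \left(22 + d\right)\right)^{2}$ ($U{\left(d,t \right)} = \left(\left(\left(22 + d\right) d t + d\right) + 12\right)^{2} = \left(\left(d \left(22 + d\right) t + d\right) + 12\right)^{2} = \left(\left(d t \left(22 + d\right) + d\right) + 12\right)^{2} = \left(\left(d + d t \left(22 + d\right)\right) + 12\right)^{2} = \left(12 + d + d t \left(22 + d\right)\right)^{2}$)
$C{\left(1778 \right)} + U{\left(1021,-471 \right)} = 1778 + \left(12 + 1021 - 471 \cdot 1021^{2} + 22 \cdot 1021 \left(-471\right)\right)^{2} = 1778 + \left(12 + 1021 - 490989711 - 10579602\right)^{2} = 1778 + \left(-501568280\right)^{2} = 1778 + 251570739502158400 = 251570739502160178$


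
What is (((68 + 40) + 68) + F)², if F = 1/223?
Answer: 1540484001/49729 ≈ 30978.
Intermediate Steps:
F = 1/223 ≈ 0.0044843
(((68 + 40) + 68) + F)² = (((68 + 40) + 68) + 1/223)² = ((108 + 68) + 1/223)² = (176 + 1/223)² = (39249/223)² = 1540484001/49729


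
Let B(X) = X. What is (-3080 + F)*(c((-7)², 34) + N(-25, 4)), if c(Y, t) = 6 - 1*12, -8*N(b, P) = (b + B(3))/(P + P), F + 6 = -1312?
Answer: 398019/16 ≈ 24876.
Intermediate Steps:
F = -1318 (F = -6 - 1312 = -1318)
N(b, P) = -(3 + b)/(16*P) (N(b, P) = -(b + 3)/(8*(P + P)) = -(3 + b)/(8*(2*P)) = -(3 + b)*1/(2*P)/8 = -(3 + b)/(16*P))
c(Y, t) = -6 (c(Y, t) = 6 - 12 = -6)
(-3080 + F)*(c((-7)², 34) + N(-25, 4)) = (-3080 - 1318)*(-6 + (1/16)*(-3 - 1*(-25))/4) = -4398*(-6 + (1/16)*(¼)*(-3 + 25)) = -4398*(-6 + (1/16)*(¼)*22) = -4398*(-6 + 11/32) = -4398*(-181/32) = 398019/16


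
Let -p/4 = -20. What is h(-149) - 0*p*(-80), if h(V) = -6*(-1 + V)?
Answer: 900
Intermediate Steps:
p = 80 (p = -4*(-20) = 80)
h(V) = 6 - 6*V
h(-149) - 0*p*(-80) = (6 - 6*(-149)) - 0*80*(-80) = (6 + 894) - 0*(-6400) = 900 - 1*0 = 900 + 0 = 900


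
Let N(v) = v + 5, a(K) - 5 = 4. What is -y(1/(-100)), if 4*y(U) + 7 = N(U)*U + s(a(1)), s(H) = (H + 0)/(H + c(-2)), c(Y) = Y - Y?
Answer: 60499/40000 ≈ 1.5125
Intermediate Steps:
c(Y) = 0
a(K) = 9 (a(K) = 5 + 4 = 9)
N(v) = 5 + v
s(H) = 1 (s(H) = (H + 0)/(H + 0) = H/H = 1)
y(U) = -3/2 + U*(5 + U)/4 (y(U) = -7/4 + ((5 + U)*U + 1)/4 = -7/4 + (U*(5 + U) + 1)/4 = -7/4 + (1 + U*(5 + U))/4 = -7/4 + (¼ + U*(5 + U)/4) = -3/2 + U*(5 + U)/4)
-y(1/(-100)) = -(-3/2 + (¼)*(5 + 1/(-100))/(-100)) = -(-3/2 + (¼)*(-1/100)*(5 - 1/100)) = -(-3/2 + (¼)*(-1/100)*(499/100)) = -(-3/2 - 499/40000) = -1*(-60499/40000) = 60499/40000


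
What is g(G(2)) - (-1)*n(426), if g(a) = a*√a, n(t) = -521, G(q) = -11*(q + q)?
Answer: -521 - 88*I*√11 ≈ -521.0 - 291.86*I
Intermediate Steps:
G(q) = -22*q
g(a) = a^(3/2)
g(G(2)) - (-1)*n(426) = (-22*2)^(3/2) - (-1)*(-521) = (-44)^(3/2) - 1*521 = -88*I*√11 - 521 = -521 - 88*I*√11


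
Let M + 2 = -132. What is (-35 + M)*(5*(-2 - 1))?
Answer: 2535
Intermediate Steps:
M = -134 (M = -2 - 132 = -134)
(-35 + M)*(5*(-2 - 1)) = (-35 - 134)*(5*(-2 - 1)) = -845*(-3) = -169*(-15) = 2535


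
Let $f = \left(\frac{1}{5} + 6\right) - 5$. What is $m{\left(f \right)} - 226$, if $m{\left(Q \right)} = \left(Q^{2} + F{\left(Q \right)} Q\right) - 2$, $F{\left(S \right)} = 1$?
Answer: $- \frac{5634}{25} \approx -225.36$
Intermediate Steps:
$f = \frac{6}{5}$ ($f = \left(\frac{1}{5} + 6\right) - 5 = \frac{31}{5} - 5 = \frac{6}{5} \approx 1.2$)
$m{\left(Q \right)} = -2 + Q + Q^{2}$ ($m{\left(Q \right)} = \left(Q^{2} + 1 Q\right) - 2 = \left(Q^{2} + Q\right) - 2 = \left(Q + Q^{2}\right) - 2 = -2 + Q + Q^{2}$)
$m{\left(f \right)} - 226 = \left(-2 + \frac{6}{5} + \left(\frac{6}{5}\right)^{2}\right) - 226 = \left(-2 + \frac{6}{5} + \frac{36}{25}\right) - 226 = \frac{16}{25} - 226 = - \frac{5634}{25}$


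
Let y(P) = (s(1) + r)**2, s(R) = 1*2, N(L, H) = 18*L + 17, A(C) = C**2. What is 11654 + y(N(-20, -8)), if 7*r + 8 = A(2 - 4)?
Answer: 571146/49 ≈ 11656.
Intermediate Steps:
N(L, H) = 17 + 18*L
s(R) = 2
r = -4/7 (r = -8/7 + (2 - 4)**2/7 = -8/7 + (1/7)*(-2)**2 = -8/7 + (1/7)*4 = -8/7 + 4/7 = -4/7 ≈ -0.57143)
y(P) = 100/49 (y(P) = (2 - 4/7)**2 = (10/7)**2 = 100/49)
11654 + y(N(-20, -8)) = 11654 + 100/49 = 571146/49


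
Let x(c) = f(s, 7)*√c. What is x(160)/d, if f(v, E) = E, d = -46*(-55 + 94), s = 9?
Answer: -14*√10/897 ≈ -0.049356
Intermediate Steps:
d = -1794 (d = -46*39 = -1794)
x(c) = 7*√c
x(160)/d = (7*√160)/(-1794) = (7*(4*√10))*(-1/1794) = (28*√10)*(-1/1794) = -14*√10/897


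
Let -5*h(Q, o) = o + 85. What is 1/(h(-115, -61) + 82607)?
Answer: 5/413011 ≈ 1.2106e-5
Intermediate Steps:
h(Q, o) = -17 - o/5 (h(Q, o) = -(o + 85)/5 = -(85 + o)/5 = -17 - o/5)
1/(h(-115, -61) + 82607) = 1/((-17 - ⅕*(-61)) + 82607) = 1/((-17 + 61/5) + 82607) = 1/(-24/5 + 82607) = 1/(413011/5) = 5/413011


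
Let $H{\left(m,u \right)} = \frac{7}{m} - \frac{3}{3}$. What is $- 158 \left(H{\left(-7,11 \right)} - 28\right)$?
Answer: $4740$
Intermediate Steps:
$H{\left(m,u \right)} = -1 + \frac{7}{m}$ ($H{\left(m,u \right)} = \frac{7}{m} - 1 = -1 + \frac{7}{m}$)
$- 158 \left(H{\left(-7,11 \right)} - 28\right) = - 158 \left(\frac{7 - -7}{-7} - 28\right) = - 158 \left(- \frac{7 + 7}{7} - 28\right) = - 158 \left(\left(- \frac{1}{7}\right) 14 - 28\right) = - 158 \left(-2 - 28\right) = \left(-158\right) \left(-30\right) = 4740$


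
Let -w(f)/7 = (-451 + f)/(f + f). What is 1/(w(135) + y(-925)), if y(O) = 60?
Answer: 135/9206 ≈ 0.014664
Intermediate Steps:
w(f) = -7*(-451 + f)/(2*f) (w(f) = -7*(-451 + f)/(f + f) = -7*(-451 + f)/(2*f))
1/(w(135) + y(-925)) = 1/((7/2)*(451 - 1*135)/135 + 60) = 1/((7/2)*(1/135)*(451 - 135) + 60) = 1/((7/2)*(1/135)*316 + 60) = 1/(1106/135 + 60) = 1/(9206/135) = 135/9206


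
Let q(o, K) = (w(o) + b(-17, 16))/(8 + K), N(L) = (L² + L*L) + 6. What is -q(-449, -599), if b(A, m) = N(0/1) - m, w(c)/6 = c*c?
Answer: 1209596/591 ≈ 2046.7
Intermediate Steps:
w(c) = 6*c² (w(c) = 6*(c*c) = 6*c²)
N(L) = 6 + 2*L² (N(L) = (L² + L²) + 6 = 2*L² + 6 = 6 + 2*L²)
b(A, m) = 6 - m (b(A, m) = (6 + 2*(0/1)²) - m = (6 + 2*(0*1)²) - m = (6 + 2*0²) - m = (6 + 2*0) - m = (6 + 0) - m = 6 - m)
q(o, K) = (-10 + 6*o²)/(8 + K) (q(o, K) = (6*o² + (6 - 1*16))/(8 + K) = (6*o² + (6 - 16))/(8 + K) = (6*o² - 10)/(8 + K) = (-10 + 6*o²)/(8 + K))
-q(-449, -599) = -2*(-5 + 3*(-449)²)/(8 - 599) = -2*(-5 + 3*201601)/(-591) = -2*(-1)*(-5 + 604803)/591 = -2*(-1)*604798/591 = -1*(-1209596/591) = 1209596/591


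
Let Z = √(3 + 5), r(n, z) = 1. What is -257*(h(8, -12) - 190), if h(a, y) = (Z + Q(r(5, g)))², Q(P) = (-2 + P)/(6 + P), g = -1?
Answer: 2291669/49 + 1028*√2/7 ≈ 46976.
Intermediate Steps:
Q(P) = (-2 + P)/(6 + P)
Z = 2*√2 (Z = √8 = 2*√2 ≈ 2.8284)
h(a, y) = (-⅐ + 2*√2)² (h(a, y) = (2*√2 + (-2 + 1)/(6 + 1))² = (2*√2 - 1/7)² = (2*√2 + (⅐)*(-1))² = (2*√2 - ⅐)² = (-⅐ + 2*√2)²)
-257*(h(8, -12) - 190) = -257*((393/49 - 4*√2/7) - 190) = -257*(-8917/49 - 4*√2/7) = 2291669/49 + 1028*√2/7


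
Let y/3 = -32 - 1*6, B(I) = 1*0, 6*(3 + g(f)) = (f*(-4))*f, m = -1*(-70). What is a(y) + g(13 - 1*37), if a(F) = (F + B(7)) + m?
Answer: -431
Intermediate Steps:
m = 70
g(f) = -3 - 2*f²/3 (g(f) = -3 + ((f*(-4))*f)/6 = -3 + ((-4*f)*f)/6 = -3 + (-4*f²)/6 = -3 - 2*f²/3)
B(I) = 0
y = -114 (y = 3*(-32 - 1*6) = 3*(-32 - 6) = 3*(-38) = -114)
a(F) = 70 + F (a(F) = (F + 0) + 70 = F + 70 = 70 + F)
a(y) + g(13 - 1*37) = (70 - 114) + (-3 - 2*(13 - 1*37)²/3) = -44 + (-3 - 2*(13 - 37)²/3) = -44 + (-3 - ⅔*(-24)²) = -44 + (-3 - ⅔*576) = -44 + (-3 - 384) = -44 - 387 = -431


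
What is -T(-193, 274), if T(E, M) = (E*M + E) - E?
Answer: 52882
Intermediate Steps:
T(E, M) = E*M (T(E, M) = (E + E*M) - E = E*M)
-T(-193, 274) = -(-193)*274 = -1*(-52882) = 52882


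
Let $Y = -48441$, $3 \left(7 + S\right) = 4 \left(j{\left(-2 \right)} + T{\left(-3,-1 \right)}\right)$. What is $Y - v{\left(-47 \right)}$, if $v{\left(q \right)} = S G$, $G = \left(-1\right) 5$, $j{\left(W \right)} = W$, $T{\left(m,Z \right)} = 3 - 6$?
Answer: $- \frac{145528}{3} \approx -48509.0$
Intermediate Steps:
$T{\left(m,Z \right)} = -3$ ($T{\left(m,Z \right)} = 3 - 6 = -3$)
$S = - \frac{41}{3}$ ($S = -7 + \frac{4 \left(-2 - 3\right)}{3} = -7 + \frac{4 \left(-5\right)}{3} = -7 + \frac{1}{3} \left(-20\right) = -7 - \frac{20}{3} = - \frac{41}{3} \approx -13.667$)
$G = -5$
$v{\left(q \right)} = \frac{205}{3}$ ($v{\left(q \right)} = \left(- \frac{41}{3}\right) \left(-5\right) = \frac{205}{3}$)
$Y - v{\left(-47 \right)} = -48441 - \frac{205}{3} = - \frac{145528}{3}$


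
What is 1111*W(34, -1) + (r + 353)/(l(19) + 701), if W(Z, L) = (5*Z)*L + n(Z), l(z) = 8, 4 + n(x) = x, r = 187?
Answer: -110277320/709 ≈ -1.5554e+5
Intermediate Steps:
n(x) = -4 + x
W(Z, L) = -4 + Z + 5*L*Z (W(Z, L) = (5*Z)*L + (-4 + Z) = 5*L*Z + (-4 + Z) = -4 + Z + 5*L*Z)
1111*W(34, -1) + (r + 353)/(l(19) + 701) = 1111*(-4 + 34 + 5*(-1)*34) + (187 + 353)/(8 + 701) = 1111*(-4 + 34 - 170) + 540/709 = 1111*(-140) + 540*(1/709) = -155540 + 540/709 = -110277320/709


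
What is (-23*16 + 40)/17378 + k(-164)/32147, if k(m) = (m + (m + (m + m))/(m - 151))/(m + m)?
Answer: -553119512/29329154715 ≈ -0.018859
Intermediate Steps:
k(m) = (m + 3*m/(-151 + m))/(2*m) (k(m) = (m + (m + 2*m)/(-151 + m))/((2*m)) = (m + (3*m)/(-151 + m))*(1/(2*m)) = (m + 3*m/(-151 + m))*(1/(2*m)) = (m + 3*m/(-151 + m))/(2*m))
(-23*16 + 40)/17378 + k(-164)/32147 = (-23*16 + 40)/17378 + ((-148 - 164)/(2*(-151 - 164)))/32147 = (-368 + 40)*(1/17378) + ((1/2)*(-312)/(-315))*(1/32147) = -328*1/17378 + ((1/2)*(-1/315)*(-312))*(1/32147) = -164/8689 + (52/105)*(1/32147) = -164/8689 + 52/3375435 = -553119512/29329154715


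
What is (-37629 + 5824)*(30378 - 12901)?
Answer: -555855985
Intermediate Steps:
(-37629 + 5824)*(30378 - 12901) = -31805*17477 = -555855985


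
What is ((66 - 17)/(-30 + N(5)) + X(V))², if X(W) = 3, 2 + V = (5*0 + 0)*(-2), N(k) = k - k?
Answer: 1681/900 ≈ 1.8678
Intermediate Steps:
N(k) = 0
V = -2 (V = -2 + (5*0 + 0)*(-2) = -2 + (0 + 0)*(-2) = -2 + 0*(-2) = -2 + 0 = -2)
((66 - 17)/(-30 + N(5)) + X(V))² = ((66 - 17)/(-30 + 0) + 3)² = (49/(-30) + 3)² = (49*(-1/30) + 3)² = (-49/30 + 3)² = (41/30)² = 1681/900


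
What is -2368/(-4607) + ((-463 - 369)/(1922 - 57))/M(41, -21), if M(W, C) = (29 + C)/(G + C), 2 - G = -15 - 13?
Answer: 104168/8592055 ≈ 0.012124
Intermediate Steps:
G = 30 (G = 2 - (-15 - 13) = 2 - 1*(-28) = 2 + 28 = 30)
M(W, C) = (29 + C)/(30 + C)
-2368/(-4607) + ((-463 - 369)/(1922 - 57))/M(41, -21) = -2368/(-4607) + ((-463 - 369)/(1922 - 57))/(((29 - 21)/(30 - 21))) = -2368*(-1/4607) + (-832/1865)/((8/9)) = 2368/4607 + (-832*1/1865)/(((⅑)*8)) = 2368/4607 - 832/(1865*8/9) = 2368/4607 - 832/1865*9/8 = 2368/4607 - 936/1865 = 104168/8592055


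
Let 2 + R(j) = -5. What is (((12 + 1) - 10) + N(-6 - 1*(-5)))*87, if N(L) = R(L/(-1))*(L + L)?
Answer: 1479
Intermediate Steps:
R(j) = -7 (R(j) = -2 - 5 = -7)
N(L) = -14*L (N(L) = -7*(L + L) = -14*L)
(((12 + 1) - 10) + N(-6 - 1*(-5)))*87 = (((12 + 1) - 10) - 14*(-6 - 1*(-5)))*87 = ((13 - 10) - 14*(-6 + 5))*87 = (3 - 14*(-1))*87 = (3 + 14)*87 = 17*87 = 1479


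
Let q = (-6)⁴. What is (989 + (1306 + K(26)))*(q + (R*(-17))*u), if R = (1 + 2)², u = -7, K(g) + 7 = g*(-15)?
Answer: 4492566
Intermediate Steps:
K(g) = -7 - 15*g (K(g) = -7 + g*(-15) = -7 - 15*g)
q = 1296
R = 9 (R = 3² = 9)
(989 + (1306 + K(26)))*(q + (R*(-17))*u) = (989 + (1306 + (-7 - 15*26)))*(1296 + (9*(-17))*(-7)) = (989 + (1306 + (-7 - 390)))*(1296 - 153*(-7)) = (989 + (1306 - 397))*(1296 + 1071) = (989 + 909)*2367 = 1898*2367 = 4492566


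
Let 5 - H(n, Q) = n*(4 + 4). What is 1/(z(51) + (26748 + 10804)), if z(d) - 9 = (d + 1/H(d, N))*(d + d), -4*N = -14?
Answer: 403/17233387 ≈ 2.3385e-5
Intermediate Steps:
N = 7/2 (N = -¼*(-14) = 7/2 ≈ 3.5000)
H(n, Q) = 5 - 8*n (H(n, Q) = 5 - n*(4 + 4) = 5 - n*8 = 5 - 8*n)
z(d) = 9 + 2*d*(d + 1/(5 - 8*d)) (z(d) = 9 + (d + 1/(5 - 8*d))*(d + d) = 9 + (d + 1/(5 - 8*d))*(2*d) = 9 + 2*d*(d + 1/(5 - 8*d)))
1/(z(51) + (26748 + 10804)) = 1/((-2*51 + (-5 + 8*51)*(9 + 2*51²))/(-5 + 8*51) + (26748 + 10804)) = 1/((-102 + (-5 + 408)*(9 + 2*2601))/(-5 + 408) + 37552) = 1/((-102 + 403*(9 + 5202))/403 + 37552) = 1/((-102 + 403*5211)/403 + 37552) = 1/((-102 + 2100033)/403 + 37552) = 1/((1/403)*2099931 + 37552) = 1/(2099931/403 + 37552) = 1/(17233387/403) = 403/17233387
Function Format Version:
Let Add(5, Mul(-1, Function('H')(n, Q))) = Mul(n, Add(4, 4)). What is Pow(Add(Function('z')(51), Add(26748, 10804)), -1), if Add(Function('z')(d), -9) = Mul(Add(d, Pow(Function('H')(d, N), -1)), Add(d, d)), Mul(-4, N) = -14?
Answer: Rational(403, 17233387) ≈ 2.3385e-5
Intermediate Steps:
N = Rational(7, 2) (N = Mul(Rational(-1, 4), -14) = Rational(7, 2) ≈ 3.5000)
Function('H')(n, Q) = Add(5, Mul(-8, n)) (Function('H')(n, Q) = Add(5, Mul(-1, Mul(n, Add(4, 4)))) = Add(5, Mul(-1, Mul(n, 8))) = Add(5, Mul(-1, Mul(8, n))) = Add(5, Mul(-8, n)))
Function('z')(d) = Add(9, Mul(2, d, Add(d, Pow(Add(5, Mul(-8, d)), -1)))) (Function('z')(d) = Add(9, Mul(Add(d, Pow(Add(5, Mul(-8, d)), -1)), Add(d, d))) = Add(9, Mul(Add(d, Pow(Add(5, Mul(-8, d)), -1)), Mul(2, d))) = Add(9, Mul(2, d, Add(d, Pow(Add(5, Mul(-8, d)), -1)))))
Pow(Add(Function('z')(51), Add(26748, 10804)), -1) = Pow(Add(Mul(Pow(Add(-5, Mul(8, 51)), -1), Add(Mul(-2, 51), Mul(Add(-5, Mul(8, 51)), Add(9, Mul(2, Pow(51, 2)))))), Add(26748, 10804)), -1) = Pow(Add(Mul(Pow(Add(-5, 408), -1), Add(-102, Mul(Add(-5, 408), Add(9, Mul(2, 2601))))), 37552), -1) = Pow(Add(Mul(Pow(403, -1), Add(-102, Mul(403, Add(9, 5202)))), 37552), -1) = Pow(Add(Mul(Rational(1, 403), Add(-102, Mul(403, 5211))), 37552), -1) = Pow(Add(Mul(Rational(1, 403), Add(-102, 2100033)), 37552), -1) = Pow(Add(Mul(Rational(1, 403), 2099931), 37552), -1) = Pow(Add(Rational(2099931, 403), 37552), -1) = Pow(Rational(17233387, 403), -1) = Rational(403, 17233387)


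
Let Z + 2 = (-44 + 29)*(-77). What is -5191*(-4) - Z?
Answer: 19611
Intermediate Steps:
Z = 1153 (Z = -2 + (-44 + 29)*(-77) = -2 - 15*(-77) = -2 + 1155 = 1153)
-5191*(-4) - Z = -5191*(-4) - 1*1153 = 20764 - 1153 = 19611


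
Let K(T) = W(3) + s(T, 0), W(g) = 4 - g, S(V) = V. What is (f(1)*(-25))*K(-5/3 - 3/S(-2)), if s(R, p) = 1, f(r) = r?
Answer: -50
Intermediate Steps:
K(T) = 2 (K(T) = (4 - 1*3) + 1 = (4 - 3) + 1 = 1 + 1 = 2)
(f(1)*(-25))*K(-5/3 - 3/S(-2)) = (1*(-25))*2 = -25*2 = -50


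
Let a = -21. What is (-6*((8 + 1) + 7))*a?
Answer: 2016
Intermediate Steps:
(-6*((8 + 1) + 7))*a = -6*((8 + 1) + 7)*(-21) = -6*(9 + 7)*(-21) = -6*16*(-21) = -96*(-21) = 2016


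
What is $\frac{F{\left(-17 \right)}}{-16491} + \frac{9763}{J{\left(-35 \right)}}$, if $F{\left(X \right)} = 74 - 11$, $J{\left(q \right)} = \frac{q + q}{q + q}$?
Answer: $\frac{53667190}{5497} \approx 9763.0$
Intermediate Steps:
$J{\left(q \right)} = 1$ ($J{\left(q \right)} = \frac{2 q}{2 q} = 2 q \frac{1}{2 q} = 1$)
$F{\left(X \right)} = 63$
$\frac{F{\left(-17 \right)}}{-16491} + \frac{9763}{J{\left(-35 \right)}} = \frac{63}{-16491} + \frac{9763}{1} = 63 \left(- \frac{1}{16491}\right) + 9763 \cdot 1 = - \frac{21}{5497} + 9763 = \frac{53667190}{5497}$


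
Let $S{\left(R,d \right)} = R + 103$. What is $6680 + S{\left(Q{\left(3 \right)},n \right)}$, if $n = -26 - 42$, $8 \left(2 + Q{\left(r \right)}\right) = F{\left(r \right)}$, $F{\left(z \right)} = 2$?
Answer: $\frac{27125}{4} \approx 6781.3$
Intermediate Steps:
$Q{\left(r \right)} = - \frac{7}{4}$ ($Q{\left(r \right)} = -2 + \frac{1}{8} \cdot 2 = -2 + \frac{1}{4} = - \frac{7}{4}$)
$n = -68$
$S{\left(R,d \right)} = 103 + R$
$6680 + S{\left(Q{\left(3 \right)},n \right)} = 6680 + \left(103 - \frac{7}{4}\right) = 6680 + \frac{405}{4} = \frac{27125}{4}$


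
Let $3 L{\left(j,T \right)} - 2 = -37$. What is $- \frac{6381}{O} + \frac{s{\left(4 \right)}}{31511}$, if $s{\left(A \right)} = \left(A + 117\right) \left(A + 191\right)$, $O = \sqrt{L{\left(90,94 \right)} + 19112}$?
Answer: $\frac{23595}{31511} - \frac{6381 \sqrt{171903}}{57301} \approx -45.422$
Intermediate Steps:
$L{\left(j,T \right)} = - \frac{35}{3}$ ($L{\left(j,T \right)} = \frac{2}{3} + \frac{1}{3} \left(-37\right) = \frac{2}{3} - \frac{37}{3} = - \frac{35}{3}$)
$O = \frac{\sqrt{171903}}{3}$ ($O = \sqrt{- \frac{35}{3} + 19112} = \sqrt{\frac{57301}{3}} = \frac{\sqrt{171903}}{3} \approx 138.2$)
$s{\left(A \right)} = \left(117 + A\right) \left(191 + A\right)$
$- \frac{6381}{O} + \frac{s{\left(4 \right)}}{31511} = - \frac{6381}{\frac{1}{3} \sqrt{171903}} + \frac{22347 + 4^{2} + 308 \cdot 4}{31511} = - 6381 \frac{\sqrt{171903}}{57301} + \left(22347 + 16 + 1232\right) \frac{1}{31511} = - \frac{6381 \sqrt{171903}}{57301} + 23595 \cdot \frac{1}{31511} = - \frac{6381 \sqrt{171903}}{57301} + \frac{23595}{31511} = \frac{23595}{31511} - \frac{6381 \sqrt{171903}}{57301}$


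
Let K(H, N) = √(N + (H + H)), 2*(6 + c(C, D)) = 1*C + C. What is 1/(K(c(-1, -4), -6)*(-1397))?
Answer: I*√5/13970 ≈ 0.00016006*I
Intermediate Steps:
c(C, D) = -6 + C (c(C, D) = -6 + (1*C + C)/2 = -6 + (C + C)/2 = -6 + (2*C)/2 = -6 + C)
K(H, N) = √(N + 2*H)
1/(K(c(-1, -4), -6)*(-1397)) = 1/(√(-6 + 2*(-6 - 1))*(-1397)) = 1/(√(-6 + 2*(-7))*(-1397)) = 1/(√(-6 - 14)*(-1397)) = 1/(√(-20)*(-1397)) = 1/((2*I*√5)*(-1397)) = 1/(-2794*I*√5) = I*√5/13970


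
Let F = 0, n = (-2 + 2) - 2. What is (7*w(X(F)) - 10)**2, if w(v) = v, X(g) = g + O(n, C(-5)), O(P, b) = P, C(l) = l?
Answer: 576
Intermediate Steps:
n = -2 (n = 0 - 2 = -2)
X(g) = -2 + g (X(g) = g - 2 = -2 + g)
(7*w(X(F)) - 10)**2 = (7*(-2 + 0) - 10)**2 = (7*(-2) - 10)**2 = (-14 - 10)**2 = (-24)**2 = 576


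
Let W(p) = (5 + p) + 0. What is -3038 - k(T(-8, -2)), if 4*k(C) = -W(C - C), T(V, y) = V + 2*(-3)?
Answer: -12147/4 ≈ -3036.8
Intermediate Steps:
W(p) = 5 + p
T(V, y) = -6 + V (T(V, y) = V - 6 = -6 + V)
k(C) = -5/4 (k(C) = (-(5 + (C - C)))/4 = (-(5 + 0))/4 = (-1*5)/4 = (¼)*(-5) = -5/4)
-3038 - k(T(-8, -2)) = -3038 - 1*(-5/4) = -3038 + 5/4 = -12147/4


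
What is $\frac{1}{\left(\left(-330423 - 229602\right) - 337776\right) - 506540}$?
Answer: $- \frac{1}{1404341} \approx -7.1208 \cdot 10^{-7}$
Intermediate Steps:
$\frac{1}{\left(\left(-330423 - 229602\right) - 337776\right) - 506540} = \frac{1}{\left(-560025 - 337776\right) - 506540} = \frac{1}{-897801 - 506540} = \frac{1}{-1404341} = - \frac{1}{1404341}$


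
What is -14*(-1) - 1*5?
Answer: 9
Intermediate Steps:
-14*(-1) - 1*5 = 14 - 5 = 9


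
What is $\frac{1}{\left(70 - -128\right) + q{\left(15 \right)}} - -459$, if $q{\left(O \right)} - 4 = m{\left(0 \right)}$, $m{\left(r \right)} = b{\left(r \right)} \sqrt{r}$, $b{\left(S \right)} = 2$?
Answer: $\frac{92719}{202} \approx 459.0$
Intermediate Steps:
$m{\left(r \right)} = 2 \sqrt{r}$
$q{\left(O \right)} = 4$ ($q{\left(O \right)} = 4 + 2 \sqrt{0} = 4 + 2 \cdot 0 = 4 + 0 = 4$)
$\frac{1}{\left(70 - -128\right) + q{\left(15 \right)}} - -459 = \frac{1}{\left(70 - -128\right) + 4} - -459 = \frac{1}{\left(70 + 128\right) + 4} + 459 = \frac{1}{198 + 4} + 459 = \frac{1}{202} + 459 = \frac{92719}{202}$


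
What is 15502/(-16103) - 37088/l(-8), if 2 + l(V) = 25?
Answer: -597584610/370369 ≈ -1613.5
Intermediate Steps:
l(V) = 23 (l(V) = -2 + 25 = 23)
15502/(-16103) - 37088/l(-8) = 15502/(-16103) - 37088/23 = 15502*(-1/16103) - 37088*1/23 = -15502/16103 - 37088/23 = -597584610/370369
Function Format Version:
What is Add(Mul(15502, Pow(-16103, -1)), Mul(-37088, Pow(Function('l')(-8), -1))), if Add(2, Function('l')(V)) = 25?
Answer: Rational(-597584610, 370369) ≈ -1613.5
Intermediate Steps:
Function('l')(V) = 23 (Function('l')(V) = Add(-2, 25) = 23)
Add(Mul(15502, Pow(-16103, -1)), Mul(-37088, Pow(Function('l')(-8), -1))) = Add(Mul(15502, Pow(-16103, -1)), Mul(-37088, Pow(23, -1))) = Add(Mul(15502, Rational(-1, 16103)), Mul(-37088, Rational(1, 23))) = Add(Rational(-15502, 16103), Rational(-37088, 23)) = Rational(-597584610, 370369)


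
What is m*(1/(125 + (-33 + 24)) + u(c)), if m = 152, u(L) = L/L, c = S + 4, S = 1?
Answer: 4446/29 ≈ 153.31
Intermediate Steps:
c = 5 (c = 1 + 4 = 5)
u(L) = 1
m*(1/(125 + (-33 + 24)) + u(c)) = 152*(1/(125 + (-33 + 24)) + 1) = 152*(1/(125 - 9) + 1) = 152*(1/116 + 1) = 152*(117/116) = 4446/29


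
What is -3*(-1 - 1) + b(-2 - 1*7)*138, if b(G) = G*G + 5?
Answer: 11874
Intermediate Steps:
b(G) = 5 + G**2 (b(G) = G**2 + 5 = 5 + G**2)
-3*(-1 - 1) + b(-2 - 1*7)*138 = -3*(-1 - 1) + (5 + (-2 - 1*7)**2)*138 = -3*(-2) + (5 + (-2 - 7)**2)*138 = 6 + (5 + (-9)**2)*138 = 6 + (5 + 81)*138 = 6 + 86*138 = 6 + 11868 = 11874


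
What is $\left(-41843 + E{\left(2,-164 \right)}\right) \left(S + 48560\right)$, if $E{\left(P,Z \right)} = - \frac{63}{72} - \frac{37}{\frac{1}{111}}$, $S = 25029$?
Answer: $- \frac{27051831523}{8} \approx -3.3815 \cdot 10^{9}$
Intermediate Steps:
$E{\left(P,Z \right)} = - \frac{32863}{8}$ ($E{\left(P,Z \right)} = \left(-63\right) \frac{1}{72} - 37 \frac{1}{\frac{1}{111}} = - \frac{7}{8} - 4107 = - \frac{32863}{8}$)
$\left(-41843 + E{\left(2,-164 \right)}\right) \left(S + 48560\right) = \left(-41843 - \frac{32863}{8}\right) \left(25029 + 48560\right) = \left(- \frac{367607}{8}\right) 73589 = - \frac{27051831523}{8}$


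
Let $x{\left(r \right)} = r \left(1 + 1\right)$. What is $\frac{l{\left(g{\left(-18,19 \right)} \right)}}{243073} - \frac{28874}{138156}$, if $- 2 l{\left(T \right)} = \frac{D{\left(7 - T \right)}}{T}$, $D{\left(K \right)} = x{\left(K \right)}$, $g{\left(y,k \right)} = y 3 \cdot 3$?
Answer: $- \frac{47373833315}{226678455369} \approx -0.20899$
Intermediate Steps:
$x{\left(r \right)} = 2 r$ ($x{\left(r \right)} = r 2 = 2 r$)
$g{\left(y,k \right)} = 9 y$ ($g{\left(y,k \right)} = 3 y 3 = 9 y$)
$D{\left(K \right)} = 2 K$
$l{\left(T \right)} = - \frac{14 - 2 T}{2 T}$ ($l{\left(T \right)} = - \frac{2 \left(7 - T\right) \frac{1}{T}}{2} = - \frac{\left(14 - 2 T\right) \frac{1}{T}}{2} = - \frac{\frac{1}{T} \left(14 - 2 T\right)}{2} = - \frac{14 - 2 T}{2 T}$)
$\frac{l{\left(g{\left(-18,19 \right)} \right)}}{243073} - \frac{28874}{138156} = \frac{\frac{1}{9 \left(-18\right)} \left(-7 + 9 \left(-18\right)\right)}{243073} - \frac{28874}{138156} = \frac{-7 - 162}{-162} \cdot \frac{1}{243073} - \frac{14437}{69078} = \left(- \frac{1}{162}\right) \left(-169\right) \frac{1}{243073} - \frac{14437}{69078} = \frac{169}{162} \cdot \frac{1}{243073} - \frac{14437}{69078} = \frac{169}{39377826} - \frac{14437}{69078} = - \frac{47373833315}{226678455369}$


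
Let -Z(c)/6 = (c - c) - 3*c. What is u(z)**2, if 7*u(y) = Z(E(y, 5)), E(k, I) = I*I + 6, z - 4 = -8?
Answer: 311364/49 ≈ 6354.4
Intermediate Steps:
z = -4 (z = 4 - 8 = -4)
E(k, I) = 6 + I**2 (E(k, I) = I**2 + 6 = 6 + I**2)
Z(c) = 18*c (Z(c) = -6*((c - c) - 3*c) = -6*(0 - 3*c) = -(-18)*c = 18*c)
u(y) = 558/7 (u(y) = (18*(6 + 5**2))/7 = (18*(6 + 25))/7 = (18*31)/7 = (1/7)*558 = 558/7)
u(z)**2 = (558/7)**2 = 311364/49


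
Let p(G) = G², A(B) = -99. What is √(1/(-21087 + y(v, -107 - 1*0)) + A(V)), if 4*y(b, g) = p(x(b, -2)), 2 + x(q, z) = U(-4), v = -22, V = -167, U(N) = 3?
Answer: I*√704327561879/84347 ≈ 9.9499*I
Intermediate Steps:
x(q, z) = 1 (x(q, z) = -2 + 3 = 1)
y(b, g) = ¼ (y(b, g) = (¼)*1² = (¼)*1 = ¼)
√(1/(-21087 + y(v, -107 - 1*0)) + A(V)) = √(1/(-21087 + ¼) - 99) = √(1/(-84347/4) - 99) = √(-4/84347 - 99) = √(-8350357/84347) = I*√704327561879/84347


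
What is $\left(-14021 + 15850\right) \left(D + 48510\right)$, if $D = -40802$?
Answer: $14097932$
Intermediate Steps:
$\left(-14021 + 15850\right) \left(D + 48510\right) = \left(-14021 + 15850\right) \left(-40802 + 48510\right) = 1829 \cdot 7708 = 14097932$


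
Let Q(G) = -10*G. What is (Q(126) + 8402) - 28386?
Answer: -21244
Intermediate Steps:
(Q(126) + 8402) - 28386 = (-10*126 + 8402) - 28386 = (-1260 + 8402) - 28386 = 7142 - 28386 = -21244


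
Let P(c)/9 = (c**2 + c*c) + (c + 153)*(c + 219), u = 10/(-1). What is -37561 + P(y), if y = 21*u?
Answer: 751622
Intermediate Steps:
u = -10 (u = 10*(-1) = -10)
y = -210 (y = 21*(-10) = -210)
P(c) = 18*c**2 + 9*(153 + c)*(219 + c) (P(c) = 9*((c**2 + c*c) + (c + 153)*(c + 219)) = 9*((c**2 + c**2) + (153 + c)*(219 + c)) = 9*(2*c**2 + (153 + c)*(219 + c)) = 18*c**2 + 9*(153 + c)*(219 + c))
-37561 + P(y) = -37561 + (301563 + 27*(-210)**2 + 3348*(-210)) = -37561 + (301563 + 27*44100 - 703080) = -37561 + (301563 + 1190700 - 703080) = -37561 + 789183 = 751622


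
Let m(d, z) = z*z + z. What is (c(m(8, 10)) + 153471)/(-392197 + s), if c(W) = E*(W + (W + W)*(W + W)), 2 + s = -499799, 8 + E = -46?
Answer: 2466069/891998 ≈ 2.7647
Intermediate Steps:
m(d, z) = z + z**2 (m(d, z) = z**2 + z = z + z**2)
E = -54 (E = -8 - 46 = -54)
s = -499801 (s = -2 - 499799 = -499801)
c(W) = -216*W**2 - 54*W (c(W) = -54*(W + (W + W)*(W + W)) = -54*(W + (2*W)*(2*W)) = -54*(W + 4*W**2) = -216*W**2 - 54*W)
(c(m(8, 10)) + 153471)/(-392197 + s) = (-54*10*(1 + 10)*(1 + 4*(10*(1 + 10))) + 153471)/(-392197 - 499801) = (-54*10*11*(1 + 4*(10*11)) + 153471)/(-891998) = (-54*110*(1 + 4*110) + 153471)*(-1/891998) = (-54*110*(1 + 440) + 153471)*(-1/891998) = (-54*110*441 + 153471)*(-1/891998) = (-2619540 + 153471)*(-1/891998) = -2466069*(-1/891998) = 2466069/891998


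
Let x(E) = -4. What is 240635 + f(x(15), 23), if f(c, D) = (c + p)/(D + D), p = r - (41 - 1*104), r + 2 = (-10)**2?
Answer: 11069367/46 ≈ 2.4064e+5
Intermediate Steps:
r = 98 (r = -2 + (-10)**2 = -2 + 100 = 98)
p = 161 (p = 98 - (41 - 1*104) = 98 - (41 - 104) = 98 - 1*(-63) = 98 + 63 = 161)
f(c, D) = (161 + c)/(2*D) (f(c, D) = (c + 161)/(D + D) = (161 + c)/((2*D)) = (161 + c)*(1/(2*D)) = (161 + c)/(2*D))
240635 + f(x(15), 23) = 240635 + (1/2)*(161 - 4)/23 = 240635 + (1/2)*(1/23)*157 = 240635 + 157/46 = 11069367/46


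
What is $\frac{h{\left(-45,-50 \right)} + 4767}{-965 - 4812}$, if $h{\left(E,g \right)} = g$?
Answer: $- \frac{89}{109} \approx -0.81651$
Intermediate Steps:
$\frac{h{\left(-45,-50 \right)} + 4767}{-965 - 4812} = \frac{-50 + 4767}{-965 - 4812} = \frac{4717}{-5777} = 4717 \left(- \frac{1}{5777}\right) = - \frac{89}{109}$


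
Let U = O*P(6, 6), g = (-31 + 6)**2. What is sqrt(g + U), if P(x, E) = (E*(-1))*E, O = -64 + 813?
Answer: I*sqrt(26339) ≈ 162.29*I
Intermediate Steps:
O = 749
P(x, E) = -E**2 (P(x, E) = (-E)*E = -E**2)
g = 625 (g = (-25)**2 = 625)
U = -26964 (U = 749*(-1*6**2) = 749*(-1*36) = 749*(-36) = -26964)
sqrt(g + U) = sqrt(625 - 26964) = sqrt(-26339) = I*sqrt(26339)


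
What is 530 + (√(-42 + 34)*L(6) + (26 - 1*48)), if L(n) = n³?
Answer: 508 + 432*I*√2 ≈ 508.0 + 610.94*I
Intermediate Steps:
530 + (√(-42 + 34)*L(6) + (26 - 1*48)) = 530 + (√(-42 + 34)*6³ + (26 - 1*48)) = 530 + (√(-8)*216 + (26 - 48)) = 530 + ((2*I*√2)*216 - 22) = 530 + (432*I*√2 - 22) = 530 + (-22 + 432*I*√2) = 508 + 432*I*√2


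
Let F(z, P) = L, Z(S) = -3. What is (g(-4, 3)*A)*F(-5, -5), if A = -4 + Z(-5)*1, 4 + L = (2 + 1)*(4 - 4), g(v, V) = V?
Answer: 84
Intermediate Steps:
L = -4 (L = -4 + (2 + 1)*(4 - 4) = -4 + 3*0 = -4 + 0 = -4)
F(z, P) = -4
A = -7 (A = -4 - 3*1 = -4 - 3 = -7)
(g(-4, 3)*A)*F(-5, -5) = (3*(-7))*(-4) = -21*(-4) = 84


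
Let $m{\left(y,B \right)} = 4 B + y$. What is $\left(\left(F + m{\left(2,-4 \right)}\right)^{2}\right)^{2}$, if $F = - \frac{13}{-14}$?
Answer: $\frac{1121513121}{38416} \approx 29194.0$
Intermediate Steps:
$F = \frac{13}{14}$ ($F = \left(-13\right) \left(- \frac{1}{14}\right) = \frac{13}{14} \approx 0.92857$)
$m{\left(y,B \right)} = y + 4 B$
$\left(\left(F + m{\left(2,-4 \right)}\right)^{2}\right)^{2} = \left(\left(\frac{13}{14} + \left(2 + 4 \left(-4\right)\right)\right)^{2}\right)^{2} = \left(\left(\frac{13}{14} + \left(2 - 16\right)\right)^{2}\right)^{2} = \left(\left(\frac{13}{14} - 14\right)^{2}\right)^{2} = \left(\left(- \frac{183}{14}\right)^{2}\right)^{2} = \left(\frac{33489}{196}\right)^{2} = \frac{1121513121}{38416}$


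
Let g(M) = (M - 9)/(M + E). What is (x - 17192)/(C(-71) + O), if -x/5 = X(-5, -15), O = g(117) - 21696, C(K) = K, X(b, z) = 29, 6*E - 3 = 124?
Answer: 14372373/18044195 ≈ 0.79651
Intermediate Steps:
E = 127/6 (E = 1/2 + (1/6)*124 = 1/2 + 62/3 = 127/6 ≈ 21.167)
g(M) = (-9 + M)/(127/6 + M) (g(M) = (M - 9)/(M + 127/6) = (-9 + M)/(127/6 + M))
O = -17985336/829 (O = 6*(-9 + 117)/(127 + 6*117) - 21696 = 6*108/(127 + 702) - 21696 = 6*108/829 - 21696 = 6*(1/829)*108 - 21696 = 648/829 - 21696 = -17985336/829 ≈ -21695.)
x = -145 (x = -5*29 = -145)
(x - 17192)/(C(-71) + O) = (-145 - 17192)/(-71 - 17985336/829) = -17337/(-18044195/829) = -17337*(-829/18044195) = 14372373/18044195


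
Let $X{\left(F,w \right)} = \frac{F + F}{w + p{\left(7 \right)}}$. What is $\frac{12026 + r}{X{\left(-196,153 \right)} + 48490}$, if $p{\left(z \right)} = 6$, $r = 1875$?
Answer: $\frac{2210259}{7709518} \approx 0.28669$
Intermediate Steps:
$X{\left(F,w \right)} = \frac{2 F}{6 + w}$ ($X{\left(F,w \right)} = \frac{F + F}{w + 6} = \frac{2 F}{6 + w}$)
$\frac{12026 + r}{X{\left(-196,153 \right)} + 48490} = \frac{12026 + 1875}{2 \left(-196\right) \frac{1}{6 + 153} + 48490} = \frac{13901}{2 \left(-196\right) \frac{1}{159} + 48490} = \frac{13901}{- \frac{392}{159} + 48490} = \frac{13901}{\frac{7709518}{159}} = 13901 \cdot \frac{159}{7709518} = \frac{2210259}{7709518}$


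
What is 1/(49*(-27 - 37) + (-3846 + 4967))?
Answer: -1/2015 ≈ -0.00049628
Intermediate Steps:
1/(49*(-27 - 37) + (-3846 + 4967)) = 1/(49*(-64) + 1121) = 1/(-3136 + 1121) = 1/(-2015) = -1/2015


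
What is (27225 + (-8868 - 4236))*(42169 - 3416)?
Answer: 547231113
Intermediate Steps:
(27225 + (-8868 - 4236))*(42169 - 3416) = (27225 - 13104)*38753 = 14121*38753 = 547231113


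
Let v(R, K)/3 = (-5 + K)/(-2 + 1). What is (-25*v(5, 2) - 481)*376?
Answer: -265456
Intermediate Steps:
v(R, K) = 15 - 3*K (v(R, K) = 3*((-5 + K)/(-2 + 1)) = 3*((-5 + K)/(-1)) = 3*((-5 + K)*(-1)) = 3*(5 - K) = 15 - 3*K)
(-25*v(5, 2) - 481)*376 = (-25*(15 - 3*2) - 481)*376 = (-25*(15 - 6) - 481)*376 = (-25*9 - 481)*376 = (-225 - 481)*376 = -706*376 = -265456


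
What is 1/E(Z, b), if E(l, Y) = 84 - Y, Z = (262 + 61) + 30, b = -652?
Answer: 1/736 ≈ 0.0013587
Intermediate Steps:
Z = 353 (Z = 323 + 30 = 353)
1/E(Z, b) = 1/(84 - 1*(-652)) = 1/(84 + 652) = 1/736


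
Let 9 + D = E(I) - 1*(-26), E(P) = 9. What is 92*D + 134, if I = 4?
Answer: 2526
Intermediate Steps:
D = 26 (D = -9 + (9 - 1*(-26)) = -9 + (9 + 26) = -9 + 35 = 26)
92*D + 134 = 92*26 + 134 = 2392 + 134 = 2526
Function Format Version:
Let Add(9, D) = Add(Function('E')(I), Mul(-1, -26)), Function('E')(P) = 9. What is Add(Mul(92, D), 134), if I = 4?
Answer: 2526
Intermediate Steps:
D = 26 (D = Add(-9, Add(9, Mul(-1, -26))) = Add(-9, Add(9, 26)) = Add(-9, 35) = 26)
Add(Mul(92, D), 134) = Add(Mul(92, 26), 134) = Add(2392, 134) = 2526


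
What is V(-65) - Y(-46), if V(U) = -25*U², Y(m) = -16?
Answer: -105609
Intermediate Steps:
V(-65) - Y(-46) = -25*(-65)² - 1*(-16) = -25*4225 + 16 = -105625 + 16 = -105609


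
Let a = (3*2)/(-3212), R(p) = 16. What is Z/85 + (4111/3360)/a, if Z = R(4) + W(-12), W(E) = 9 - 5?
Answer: -56099101/85680 ≈ -654.75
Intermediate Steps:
W(E) = 4
Z = 20 (Z = 16 + 4 = 20)
a = -3/1606 (a = 6*(-1/3212) = -3/1606 ≈ -0.0018680)
Z/85 + (4111/3360)/a = 20/85 + (4111/3360)/(-3/1606) = 20*(1/85) + (4111*(1/3360))*(-1606/3) = 4/17 + (4111/3360)*(-1606/3) = 4/17 - 3301133/5040 = -56099101/85680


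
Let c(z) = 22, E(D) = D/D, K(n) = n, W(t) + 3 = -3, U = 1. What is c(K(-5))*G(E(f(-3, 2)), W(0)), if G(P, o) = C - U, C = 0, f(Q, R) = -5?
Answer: -22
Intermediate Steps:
W(t) = -6 (W(t) = -3 - 3 = -6)
E(D) = 1
G(P, o) = -1 (G(P, o) = 0 - 1*1 = 0 - 1 = -1)
c(K(-5))*G(E(f(-3, 2)), W(0)) = 22*(-1) = -22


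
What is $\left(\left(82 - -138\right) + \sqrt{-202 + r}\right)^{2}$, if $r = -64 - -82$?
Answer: $48216 + 880 i \sqrt{46} \approx 48216.0 + 5968.5 i$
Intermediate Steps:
$r = 18$ ($r = -64 + 82 = 18$)
$\left(\left(82 - -138\right) + \sqrt{-202 + r}\right)^{2} = \left(\left(82 - -138\right) + \sqrt{-202 + 18}\right)^{2} = \left(\left(82 + 138\right) + \sqrt{-184}\right)^{2} = \left(220 + 2 i \sqrt{46}\right)^{2}$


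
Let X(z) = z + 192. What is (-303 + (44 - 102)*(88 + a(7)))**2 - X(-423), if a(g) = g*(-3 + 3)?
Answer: 29235880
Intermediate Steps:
a(g) = 0 (a(g) = g*0 = 0)
X(z) = 192 + z
(-303 + (44 - 102)*(88 + a(7)))**2 - X(-423) = (-303 + (44 - 102)*(88 + 0))**2 - (192 - 423) = (-303 - 58*88)**2 - 1*(-231) = (-303 - 5104)**2 + 231 = (-5407)**2 + 231 = 29235649 + 231 = 29235880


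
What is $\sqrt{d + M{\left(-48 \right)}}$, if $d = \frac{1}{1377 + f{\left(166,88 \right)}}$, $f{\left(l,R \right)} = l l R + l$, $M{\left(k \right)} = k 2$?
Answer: $\frac{i \sqrt{565225102902265}}{2426471} \approx 9.798 i$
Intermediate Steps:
$M{\left(k \right)} = 2 k$
$f{\left(l,R \right)} = l + R l^{2}$ ($f{\left(l,R \right)} = l^{2} R + l = R l^{2} + l = l + R l^{2}$)
$d = \frac{1}{2426471}$ ($d = \frac{1}{1377 + 166 \left(1 + 88 \cdot 166\right)} = \frac{1}{1377 + 166 \left(1 + 14608\right)} = \frac{1}{1377 + 166 \cdot 14609} = \frac{1}{1377 + 2425094} = \frac{1}{2426471} \approx 4.1212 \cdot 10^{-7}$)
$\sqrt{d + M{\left(-48 \right)}} = \sqrt{\frac{1}{2426471} + 2 \left(-48\right)} = \sqrt{\frac{1}{2426471} - 96} = \sqrt{- \frac{232941215}{2426471}} = \frac{i \sqrt{565225102902265}}{2426471}$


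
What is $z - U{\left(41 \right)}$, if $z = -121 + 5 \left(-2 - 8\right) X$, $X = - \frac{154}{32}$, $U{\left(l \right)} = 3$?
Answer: $\frac{933}{8} \approx 116.63$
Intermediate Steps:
$X = - \frac{77}{16}$ ($X = \left(-154\right) \frac{1}{32} = - \frac{77}{16} \approx -4.8125$)
$z = \frac{957}{8}$ ($z = -121 + 5 \left(-2 - 8\right) \left(- \frac{77}{16}\right) = -121 + 5 \left(-10\right) \left(- \frac{77}{16}\right) = -121 - - \frac{1925}{8} = -121 + \frac{1925}{8} = \frac{957}{8} \approx 119.63$)
$z - U{\left(41 \right)} = \frac{957}{8} - 3 = \frac{933}{8}$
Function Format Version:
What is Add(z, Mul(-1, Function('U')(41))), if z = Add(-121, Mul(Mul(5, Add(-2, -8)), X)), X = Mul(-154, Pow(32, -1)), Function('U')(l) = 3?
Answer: Rational(933, 8) ≈ 116.63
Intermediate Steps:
X = Rational(-77, 16) (X = Mul(-154, Rational(1, 32)) = Rational(-77, 16) ≈ -4.8125)
z = Rational(957, 8) (z = Add(-121, Mul(Mul(5, Add(-2, -8)), Rational(-77, 16))) = Add(-121, Mul(Mul(5, -10), Rational(-77, 16))) = Add(-121, Mul(-50, Rational(-77, 16))) = Add(-121, Rational(1925, 8)) = Rational(957, 8) ≈ 119.63)
Add(z, Mul(-1, Function('U')(41))) = Add(Rational(957, 8), Mul(-1, 3)) = Add(Rational(957, 8), -3) = Rational(933, 8)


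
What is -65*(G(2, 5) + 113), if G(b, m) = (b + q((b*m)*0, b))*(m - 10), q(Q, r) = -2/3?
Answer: -20735/3 ≈ -6911.7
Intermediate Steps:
q(Q, r) = -⅔ (q(Q, r) = -2*⅓ = -⅔)
G(b, m) = (-10 + m)*(-⅔ + b) (G(b, m) = (b - ⅔)*(m - 10) = (-⅔ + b)*(-10 + m) = (-10 + m)*(-⅔ + b))
-65*(G(2, 5) + 113) = -65*((20/3 - 10*2 - ⅔*5 + 2*5) + 113) = -65*((20/3 - 20 - 10/3 + 10) + 113) = -65*(-20/3 + 113) = -65*319/3 = -20735/3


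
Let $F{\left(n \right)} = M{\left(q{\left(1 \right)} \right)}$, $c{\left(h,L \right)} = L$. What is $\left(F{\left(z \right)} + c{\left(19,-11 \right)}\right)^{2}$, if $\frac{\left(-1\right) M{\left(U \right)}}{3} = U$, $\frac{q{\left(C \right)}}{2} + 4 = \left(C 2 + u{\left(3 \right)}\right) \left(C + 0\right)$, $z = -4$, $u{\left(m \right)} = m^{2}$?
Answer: $2809$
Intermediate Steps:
$q{\left(C \right)} = -8 + 2 C \left(9 + 2 C\right)$ ($q{\left(C \right)} = -8 + 2 \left(C 2 + 3^{2}\right) \left(C + 0\right) = -8 + 2 \left(2 C + 9\right) C = -8 + 2 \left(9 + 2 C\right) C = -8 + 2 C \left(9 + 2 C\right)$)
$M{\left(U \right)} = - 3 U$
$F{\left(n \right)} = -42$ ($F{\left(n \right)} = - 3 \left(-8 + 4 \cdot 1^{2} + 18 \cdot 1\right) = - 3 \left(-8 + 4 \cdot 1 + 18\right) = - 3 \left(-8 + 4 + 18\right) = \left(-3\right) 14 = -42$)
$\left(F{\left(z \right)} + c{\left(19,-11 \right)}\right)^{2} = \left(-42 - 11\right)^{2} = \left(-53\right)^{2} = 2809$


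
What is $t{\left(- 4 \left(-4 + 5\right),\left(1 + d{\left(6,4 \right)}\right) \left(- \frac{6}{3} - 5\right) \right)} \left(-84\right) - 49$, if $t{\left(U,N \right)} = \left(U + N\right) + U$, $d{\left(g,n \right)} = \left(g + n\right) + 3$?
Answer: $8855$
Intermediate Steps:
$d{\left(g,n \right)} = 3 + g + n$
$t{\left(U,N \right)} = N + 2 U$ ($t{\left(U,N \right)} = \left(N + U\right) + U = N + 2 U$)
$t{\left(- 4 \left(-4 + 5\right),\left(1 + d{\left(6,4 \right)}\right) \left(- \frac{6}{3} - 5\right) \right)} \left(-84\right) - 49 = \left(\left(1 + \left(3 + 6 + 4\right)\right) \left(- \frac{6}{3} - 5\right) + 2 \left(- 4 \left(-4 + 5\right)\right)\right) \left(-84\right) - 49 = \left(\left(1 + 13\right) \left(\left(-6\right) \frac{1}{3} - 5\right) + 2 \left(\left(-4\right) 1\right)\right) \left(-84\right) - 49 = \left(14 \left(-2 - 5\right) + 2 \left(-4\right)\right) \left(-84\right) - 49 = \left(14 \left(-7\right) - 8\right) \left(-84\right) - 49 = \left(-98 - 8\right) \left(-84\right) - 49 = \left(-106\right) \left(-84\right) - 49 = 8904 - 49 = 8855$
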